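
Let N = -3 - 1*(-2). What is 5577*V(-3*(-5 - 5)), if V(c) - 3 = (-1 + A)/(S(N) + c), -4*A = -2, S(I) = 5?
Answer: 1165593/70 ≈ 16651.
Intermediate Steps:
N = -1 (N = -3 + 2 = -1)
A = 1/2 (A = -1/4*(-2) = 1/2 ≈ 0.50000)
V(c) = 3 - 1/(2*(5 + c)) (V(c) = 3 + (-1 + 1/2)/(5 + c) = 3 - 1/(2*(5 + c)))
5577*V(-3*(-5 - 5)) = 5577*((29 + 6*(-3*(-5 - 5)))/(2*(5 - 3*(-5 - 5)))) = 5577*((29 + 6*(-3*(-10)))/(2*(5 - 3*(-10)))) = 5577*((29 + 6*30)/(2*(5 + 30))) = 5577*((1/2)*(29 + 180)/35) = 5577*((1/2)*(1/35)*209) = 5577*(209/70) = 1165593/70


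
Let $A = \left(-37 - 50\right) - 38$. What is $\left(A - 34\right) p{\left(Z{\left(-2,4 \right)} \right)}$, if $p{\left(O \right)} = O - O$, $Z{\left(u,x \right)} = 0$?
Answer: $0$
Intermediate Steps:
$A = -125$ ($A = -87 - 38 = -125$)
$p{\left(O \right)} = 0$
$\left(A - 34\right) p{\left(Z{\left(-2,4 \right)} \right)} = \left(-125 - 34\right) 0 = \left(-159\right) 0 = 0$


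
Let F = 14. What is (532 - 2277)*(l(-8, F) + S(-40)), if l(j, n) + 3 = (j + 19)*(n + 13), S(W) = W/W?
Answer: -514775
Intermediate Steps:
S(W) = 1
l(j, n) = -3 + (13 + n)*(19 + j) (l(j, n) = -3 + (j + 19)*(n + 13) = -3 + (19 + j)*(13 + n) = -3 + (13 + n)*(19 + j))
(532 - 2277)*(l(-8, F) + S(-40)) = (532 - 2277)*((244 + 13*(-8) + 19*14 - 8*14) + 1) = -1745*((244 - 104 + 266 - 112) + 1) = -1745*(294 + 1) = -1745*295 = -514775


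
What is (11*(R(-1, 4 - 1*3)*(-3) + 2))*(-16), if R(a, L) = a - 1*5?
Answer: -3520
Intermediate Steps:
R(a, L) = -5 + a (R(a, L) = a - 5 = -5 + a)
(11*(R(-1, 4 - 1*3)*(-3) + 2))*(-16) = (11*((-5 - 1)*(-3) + 2))*(-16) = (11*(-6*(-3) + 2))*(-16) = (11*(18 + 2))*(-16) = (11*20)*(-16) = 220*(-16) = -3520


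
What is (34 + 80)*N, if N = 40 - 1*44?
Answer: -456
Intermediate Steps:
N = -4 (N = 40 - 44 = -4)
(34 + 80)*N = (34 + 80)*(-4) = 114*(-4) = -456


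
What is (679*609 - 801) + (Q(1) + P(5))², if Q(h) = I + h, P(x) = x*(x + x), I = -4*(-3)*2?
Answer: 418335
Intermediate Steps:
I = 24 (I = 12*2 = 24)
P(x) = 2*x² (P(x) = x*(2*x) = 2*x²)
Q(h) = 24 + h
(679*609 - 801) + (Q(1) + P(5))² = (679*609 - 801) + ((24 + 1) + 2*5²)² = (413511 - 801) + (25 + 2*25)² = 412710 + (25 + 50)² = 412710 + 75² = 412710 + 5625 = 418335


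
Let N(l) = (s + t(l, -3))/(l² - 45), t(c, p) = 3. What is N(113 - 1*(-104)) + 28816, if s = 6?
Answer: 1355619913/47044 ≈ 28816.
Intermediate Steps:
N(l) = 9/(-45 + l²) (N(l) = (6 + 3)/(l² - 45) = 9/(-45 + l²))
N(113 - 1*(-104)) + 28816 = 9/(-45 + (113 - 1*(-104))²) + 28816 = 9/(-45 + (113 + 104)²) + 28816 = 9/(-45 + 217²) + 28816 = 9/(-45 + 47089) + 28816 = 9/47044 + 28816 = 1355619913/47044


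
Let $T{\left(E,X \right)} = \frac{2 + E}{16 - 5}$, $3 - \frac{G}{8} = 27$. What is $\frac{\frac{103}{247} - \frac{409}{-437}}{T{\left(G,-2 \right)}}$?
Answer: $- \frac{42273}{539695} \approx -0.078328$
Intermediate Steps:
$G = -192$ ($G = 24 - 216 = -192$)
$T{\left(E,X \right)} = \frac{2}{11} + \frac{E}{11}$ ($T{\left(E,X \right)} = \frac{2 + E}{11} = \left(2 + E\right) \frac{1}{11} = \frac{2}{11} + \frac{E}{11}$)
$\frac{\frac{103}{247} - \frac{409}{-437}}{T{\left(G,-2 \right)}} = \frac{\frac{103}{247} - \frac{409}{-437}}{\frac{2}{11} + \frac{1}{11} \left(-192\right)} = \frac{103 \cdot \frac{1}{247} - - \frac{409}{437}}{\frac{2}{11} - \frac{192}{11}} = \frac{\frac{103}{247} + \frac{409}{437}}{- \frac{190}{11}} = \frac{7686}{5681} \left(- \frac{11}{190}\right) = - \frac{42273}{539695}$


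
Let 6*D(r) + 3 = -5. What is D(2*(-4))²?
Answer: 16/9 ≈ 1.7778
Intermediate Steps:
D(r) = -4/3 (D(r) = -½ + (⅙)*(-5) = -½ - ⅚ = -4/3)
D(2*(-4))² = (-4/3)² = 16/9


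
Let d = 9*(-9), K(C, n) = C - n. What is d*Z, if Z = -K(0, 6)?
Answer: -486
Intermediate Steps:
d = -81
Z = 6 (Z = -(0 - 1*6) = -(0 - 6) = -1*(-6) = 6)
d*Z = -81*6 = -486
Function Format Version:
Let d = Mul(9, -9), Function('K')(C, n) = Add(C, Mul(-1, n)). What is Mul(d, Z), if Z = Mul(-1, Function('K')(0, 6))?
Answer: -486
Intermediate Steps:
d = -81
Z = 6 (Z = Mul(-1, Add(0, Mul(-1, 6))) = Mul(-1, Add(0, -6)) = Mul(-1, -6) = 6)
Mul(d, Z) = Mul(-81, 6) = -486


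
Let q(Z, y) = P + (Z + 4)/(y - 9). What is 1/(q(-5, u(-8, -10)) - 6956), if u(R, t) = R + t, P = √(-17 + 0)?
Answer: -5070897/35272984114 - 729*I*√17/35272984114 ≈ -0.00014376 - 8.5214e-8*I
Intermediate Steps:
P = I*√17 (P = √(-17) = I*√17 ≈ 4.1231*I)
q(Z, y) = I*√17 + (4 + Z)/(-9 + y) (q(Z, y) = I*√17 + (Z + 4)/(y - 9) = I*√17 + (4 + Z)/(-9 + y))
1/(q(-5, u(-8, -10)) - 6956) = 1/((4 - 5 - 9*I*√17 + I*(-8 - 10)*√17)/(-9 + (-8 - 10)) - 6956) = 1/((4 - 5 - 9*I*√17 + I*(-18)*√17)/(-9 - 18) - 6956) = 1/((4 - 5 - 9*I*√17 - 18*I*√17)/(-27) - 6956) = 1/(-(-1 - 27*I*√17)/27 - 6956) = 1/((1/27 + I*√17) - 6956) = 1/(-187811/27 + I*√17)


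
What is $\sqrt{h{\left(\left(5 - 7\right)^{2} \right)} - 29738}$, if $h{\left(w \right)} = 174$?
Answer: $2 i \sqrt{7391} \approx 171.94 i$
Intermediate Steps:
$\sqrt{h{\left(\left(5 - 7\right)^{2} \right)} - 29738} = \sqrt{174 - 29738} = \sqrt{-29564} = 2 i \sqrt{7391}$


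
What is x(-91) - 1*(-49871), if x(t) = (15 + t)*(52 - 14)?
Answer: 46983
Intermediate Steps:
x(t) = 570 + 38*t (x(t) = (15 + t)*38 = 570 + 38*t)
x(-91) - 1*(-49871) = (570 + 38*(-91)) - 1*(-49871) = (570 - 3458) + 49871 = -2888 + 49871 = 46983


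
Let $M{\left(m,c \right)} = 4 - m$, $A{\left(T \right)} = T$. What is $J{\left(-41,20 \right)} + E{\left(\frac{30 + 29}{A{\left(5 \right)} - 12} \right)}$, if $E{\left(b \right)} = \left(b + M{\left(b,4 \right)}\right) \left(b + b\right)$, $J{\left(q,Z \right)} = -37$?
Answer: $- \frac{731}{7} \approx -104.43$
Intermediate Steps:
$E{\left(b \right)} = 8 b$ ($E{\left(b \right)} = \left(b - \left(-4 + b\right)\right) \left(b + b\right) = 4 \cdot 2 b = 8 b$)
$J{\left(-41,20 \right)} + E{\left(\frac{30 + 29}{A{\left(5 \right)} - 12} \right)} = -37 + 8 \frac{30 + 29}{5 - 12} = -37 + 8 \frac{59}{-7} = -37 + 8 \cdot 59 \left(- \frac{1}{7}\right) = -37 + 8 \left(- \frac{59}{7}\right) = -37 - \frac{472}{7} = - \frac{731}{7}$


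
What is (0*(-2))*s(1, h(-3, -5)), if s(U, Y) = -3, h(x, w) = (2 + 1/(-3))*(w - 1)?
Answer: 0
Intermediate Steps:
h(x, w) = -5/3 + 5*w/3 (h(x, w) = (2 - ⅓)*(-1 + w) = 5*(-1 + w)/3 = -5/3 + 5*w/3)
(0*(-2))*s(1, h(-3, -5)) = (0*(-2))*(-3) = 0*(-3) = 0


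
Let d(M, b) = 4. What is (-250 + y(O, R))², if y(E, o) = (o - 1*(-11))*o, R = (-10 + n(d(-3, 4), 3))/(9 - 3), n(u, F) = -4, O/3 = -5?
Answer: 5914624/81 ≈ 73020.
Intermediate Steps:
O = -15 (O = 3*(-5) = -15)
R = -7/3 (R = (-10 - 4)/(9 - 3) = -14/6 = -14*⅙ = -7/3 ≈ -2.3333)
y(E, o) = o*(11 + o) (y(E, o) = (o + 11)*o = (11 + o)*o = o*(11 + o))
(-250 + y(O, R))² = (-250 - 7*(11 - 7/3)/3)² = (-250 - 7/3*26/3)² = (-250 - 182/9)² = (-2432/9)² = 5914624/81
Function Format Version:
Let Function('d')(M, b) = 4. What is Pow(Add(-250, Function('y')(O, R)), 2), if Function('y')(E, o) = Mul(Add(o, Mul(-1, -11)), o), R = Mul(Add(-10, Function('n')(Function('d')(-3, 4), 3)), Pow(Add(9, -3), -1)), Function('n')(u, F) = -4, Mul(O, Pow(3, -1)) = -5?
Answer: Rational(5914624, 81) ≈ 73020.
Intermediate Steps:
O = -15 (O = Mul(3, -5) = -15)
R = Rational(-7, 3) (R = Mul(Add(-10, -4), Pow(Add(9, -3), -1)) = Mul(-14, Pow(6, -1)) = Mul(-14, Rational(1, 6)) = Rational(-7, 3) ≈ -2.3333)
Function('y')(E, o) = Mul(o, Add(11, o)) (Function('y')(E, o) = Mul(Add(o, 11), o) = Mul(Add(11, o), o) = Mul(o, Add(11, o)))
Pow(Add(-250, Function('y')(O, R)), 2) = Pow(Add(-250, Mul(Rational(-7, 3), Add(11, Rational(-7, 3)))), 2) = Pow(Add(-250, Mul(Rational(-7, 3), Rational(26, 3))), 2) = Pow(Add(-250, Rational(-182, 9)), 2) = Pow(Rational(-2432, 9), 2) = Rational(5914624, 81)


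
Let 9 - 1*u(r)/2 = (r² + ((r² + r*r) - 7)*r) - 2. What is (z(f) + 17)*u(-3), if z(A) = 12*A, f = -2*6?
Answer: -8890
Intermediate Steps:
f = -12
u(r) = 22 - 2*r² - 2*r*(-7 + 2*r²) (u(r) = 18 - 2*((r² + ((r² + r*r) - 7)*r) - 2) = 18 - 2*((r² + ((r² + r²) - 7)*r) - 2) = 18 - 2*((r² + (2*r² - 7)*r) - 2) = 18 - 2*((r² + (-7 + 2*r²)*r) - 2) = 18 - 2*((r² + r*(-7 + 2*r²)) - 2) = 18 - 2*(-2 + r² + r*(-7 + 2*r²)) = 18 + (4 - 2*r² - 2*r*(-7 + 2*r²)) = 22 - 2*r² - 2*r*(-7 + 2*r²))
(z(f) + 17)*u(-3) = (12*(-12) + 17)*(22 - 4*(-3)³ - 2*(-3)² + 14*(-3)) = (-144 + 17)*(22 - 4*(-27) - 2*9 - 42) = -127*(22 + 108 - 18 - 42) = -127*70 = -8890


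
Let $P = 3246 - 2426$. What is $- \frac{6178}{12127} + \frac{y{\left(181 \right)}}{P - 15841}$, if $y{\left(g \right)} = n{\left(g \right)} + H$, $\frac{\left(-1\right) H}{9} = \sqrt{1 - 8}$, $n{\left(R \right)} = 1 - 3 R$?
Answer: $- \frac{86226904}{182159667} + \frac{i \sqrt{7}}{1669} \approx -0.47336 + 0.0015852 i$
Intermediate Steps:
$P = 820$
$H = - 9 i \sqrt{7}$ ($H = - 9 \sqrt{1 - 8} = - 9 \sqrt{-7} = - 9 i \sqrt{7} \approx - 23.812 i$)
$y{\left(g \right)} = 1 - 3 g - 9 i \sqrt{7}$ ($y{\left(g \right)} = \left(1 - 3 g\right) - 9 i \sqrt{7} = 1 - 3 g - 9 i \sqrt{7}$)
$- \frac{6178}{12127} + \frac{y{\left(181 \right)}}{P - 15841} = - \frac{6178}{12127} + \frac{1 - 543 - 9 i \sqrt{7}}{820 - 15841} = \left(-6178\right) \frac{1}{12127} + \frac{1 - 543 - 9 i \sqrt{7}}{-15021} = - \frac{6178}{12127} + \left(-542 - 9 i \sqrt{7}\right) \left(- \frac{1}{15021}\right) = - \frac{6178}{12127} + \left(\frac{542}{15021} + \frac{i \sqrt{7}}{1669}\right) = - \frac{86226904}{182159667} + \frac{i \sqrt{7}}{1669}$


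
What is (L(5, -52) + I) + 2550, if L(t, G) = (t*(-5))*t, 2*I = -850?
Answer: 2000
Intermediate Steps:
I = -425 (I = (1/2)*(-850) = -425)
L(t, G) = -5*t**2 (L(t, G) = (-5*t)*t = -5*t**2)
(L(5, -52) + I) + 2550 = (-5*5**2 - 425) + 2550 = (-5*25 - 425) + 2550 = (-125 - 425) + 2550 = -550 + 2550 = 2000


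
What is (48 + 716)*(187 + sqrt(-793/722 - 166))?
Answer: 142868 + 1146*I*sqrt(26810)/19 ≈ 1.4287e+5 + 9876.0*I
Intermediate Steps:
(48 + 716)*(187 + sqrt(-793/722 - 166)) = 764*(187 + sqrt(-793*1/722 - 166)) = 764*(187 + sqrt(-793/722 - 166)) = 764*(187 + sqrt(-120645/722)) = 764*(187 + 3*I*sqrt(26810)/38) = 142868 + 1146*I*sqrt(26810)/19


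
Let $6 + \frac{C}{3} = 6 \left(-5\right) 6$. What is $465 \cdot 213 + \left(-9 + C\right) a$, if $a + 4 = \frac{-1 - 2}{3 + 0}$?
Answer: $101880$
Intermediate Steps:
$C = -558$ ($C = -18 + 3 \cdot 6 \left(-5\right) 6 = -18 + 3 \left(\left(-30\right) 6\right) = -18 + 3 \left(-180\right) = -18 - 540 = -558$)
$a = -5$ ($a = -4 + \frac{-1 - 2}{3 + 0} = -4 - \frac{3}{3} = -4 - 1 = -5$)
$465 \cdot 213 + \left(-9 + C\right) a = 465 \cdot 213 + \left(-9 - 558\right) \left(-5\right) = 99045 - -2835 = 99045 + 2835 = 101880$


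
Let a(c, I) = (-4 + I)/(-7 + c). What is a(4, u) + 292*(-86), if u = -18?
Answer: -75314/3 ≈ -25105.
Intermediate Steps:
a(c, I) = (-4 + I)/(-7 + c)
a(4, u) + 292*(-86) = (-4 - 18)/(-7 + 4) + 292*(-86) = -22/(-3) - 25112 = -1/3*(-22) - 25112 = 22/3 - 25112 = -75314/3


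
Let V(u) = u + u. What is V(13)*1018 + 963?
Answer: 27431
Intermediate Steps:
V(u) = 2*u
V(13)*1018 + 963 = (2*13)*1018 + 963 = 26*1018 + 963 = 26468 + 963 = 27431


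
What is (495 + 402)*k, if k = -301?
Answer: -269997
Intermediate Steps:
(495 + 402)*k = (495 + 402)*(-301) = 897*(-301) = -269997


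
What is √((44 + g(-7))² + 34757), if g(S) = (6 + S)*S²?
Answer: √34782 ≈ 186.50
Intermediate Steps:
g(S) = S²*(6 + S)
√((44 + g(-7))² + 34757) = √((44 + (-7)²*(6 - 7))² + 34757) = √((44 + 49*(-1))² + 34757) = √((44 - 49)² + 34757) = √((-5)² + 34757) = √(25 + 34757) = √34782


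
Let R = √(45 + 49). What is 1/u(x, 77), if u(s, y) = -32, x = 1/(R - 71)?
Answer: -1/32 ≈ -0.031250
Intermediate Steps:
R = √94 ≈ 9.6954
x = 1/(-71 + √94) (x = 1/(√94 - 71) = 1/(-71 + √94) ≈ -0.016312)
1/u(x, 77) = 1/(-32) = -1/32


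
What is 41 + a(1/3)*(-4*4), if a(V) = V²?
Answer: 353/9 ≈ 39.222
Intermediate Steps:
41 + a(1/3)*(-4*4) = 41 + (1/3)²*(-4*4) = 41 + (⅓)²*(-16) = 41 + (⅑)*(-16) = 41 - 16/9 = 353/9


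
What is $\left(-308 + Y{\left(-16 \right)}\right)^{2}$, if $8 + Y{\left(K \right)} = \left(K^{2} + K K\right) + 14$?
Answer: $44100$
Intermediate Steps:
$Y{\left(K \right)} = 6 + 2 K^{2}$ ($Y{\left(K \right)} = -8 + \left(\left(K^{2} + K K\right) + 14\right) = -8 + \left(\left(K^{2} + K^{2}\right) + 14\right) = -8 + \left(2 K^{2} + 14\right) = -8 + \left(14 + 2 K^{2}\right) = 6 + 2 K^{2}$)
$\left(-308 + Y{\left(-16 \right)}\right)^{2} = \left(-308 + \left(6 + 2 \left(-16\right)^{2}\right)\right)^{2} = \left(-308 + \left(6 + 2 \cdot 256\right)\right)^{2} = \left(-308 + \left(6 + 512\right)\right)^{2} = \left(-308 + 518\right)^{2} = 210^{2} = 44100$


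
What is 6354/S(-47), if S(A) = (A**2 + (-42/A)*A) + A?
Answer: 3177/1060 ≈ 2.9972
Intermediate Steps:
S(A) = -42 + A + A**2 (S(A) = (A**2 - 42) + A = (-42 + A**2) + A = -42 + A + A**2)
6354/S(-47) = 6354/(-42 - 47 + (-47)**2) = 6354/(-42 - 47 + 2209) = 6354/2120 = 6354*(1/2120) = 3177/1060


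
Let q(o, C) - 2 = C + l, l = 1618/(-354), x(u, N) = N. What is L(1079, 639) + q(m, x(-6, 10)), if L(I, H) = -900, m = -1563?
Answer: -157985/177 ≈ -892.57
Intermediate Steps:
l = -809/177 (l = 1618*(-1/354) = -809/177 ≈ -4.5706)
q(o, C) = -455/177 + C (q(o, C) = 2 + (C - 809/177) = 2 + (-809/177 + C) = -455/177 + C)
L(1079, 639) + q(m, x(-6, 10)) = -900 + (-455/177 + 10) = -900 + 1315/177 = -157985/177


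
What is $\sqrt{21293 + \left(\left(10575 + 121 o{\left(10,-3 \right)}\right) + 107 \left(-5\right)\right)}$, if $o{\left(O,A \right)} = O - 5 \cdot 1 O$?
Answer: $\sqrt{26493} \approx 162.77$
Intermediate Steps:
$o{\left(O,A \right)} = - 4 O$ ($o{\left(O,A \right)} = O - 5 O = - 4 O$)
$\sqrt{21293 + \left(\left(10575 + 121 o{\left(10,-3 \right)}\right) + 107 \left(-5\right)\right)} = \sqrt{21293 + \left(\left(10575 + 121 \left(\left(-4\right) 10\right)\right) + 107 \left(-5\right)\right)} = \sqrt{21293 + \left(\left(10575 + 121 \left(-40\right)\right) - 535\right)} = \sqrt{21293 + \left(\left(10575 - 4840\right) - 535\right)} = \sqrt{21293 + \left(5735 - 535\right)} = \sqrt{21293 + 5200} = \sqrt{26493}$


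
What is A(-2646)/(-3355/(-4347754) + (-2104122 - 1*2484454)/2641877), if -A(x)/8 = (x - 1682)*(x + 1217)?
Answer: 568312260162983869568/19941136160969 ≈ 2.8499e+7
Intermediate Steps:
A(x) = -8*(-1682 + x)*(1217 + x) (A(x) = -8*(x - 1682)*(x + 1217) = -8*(-1682 + x)*(1217 + x))
A(-2646)/(-3355/(-4347754) + (-2104122 - 1*2484454)/2641877) = (16375952 - 8*(-2646)² + 3720*(-2646))/(-3355/(-4347754) + (-2104122 - 1*2484454)/2641877) = (16375952 - 8*7001316 - 9843120)/(-3355*(-1/4347754) + (-2104122 - 2484454)*(1/2641877)) = (16375952 - 56010528 - 9843120)/(3355/4347754 - 4588576*1/2641877) = -49477696/(3355/4347754 - 4588576/2641877) = -49477696/(-19941136160969/11486231294258) = -49477696*(-11486231294258/19941136160969) = 568312260162983869568/19941136160969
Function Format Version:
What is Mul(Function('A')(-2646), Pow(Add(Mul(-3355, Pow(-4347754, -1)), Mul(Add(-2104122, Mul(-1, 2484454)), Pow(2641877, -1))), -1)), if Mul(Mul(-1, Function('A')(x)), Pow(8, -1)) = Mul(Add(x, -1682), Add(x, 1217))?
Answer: Rational(568312260162983869568, 19941136160969) ≈ 2.8499e+7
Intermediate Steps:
Function('A')(x) = Mul(-8, Add(-1682, x), Add(1217, x)) (Function('A')(x) = Mul(-8, Mul(Add(x, -1682), Add(x, 1217))) = Mul(-8, Mul(Add(-1682, x), Add(1217, x))) = Mul(-8, Add(-1682, x), Add(1217, x)))
Mul(Function('A')(-2646), Pow(Add(Mul(-3355, Pow(-4347754, -1)), Mul(Add(-2104122, Mul(-1, 2484454)), Pow(2641877, -1))), -1)) = Mul(Add(16375952, Mul(-8, Pow(-2646, 2)), Mul(3720, -2646)), Pow(Add(Mul(-3355, Pow(-4347754, -1)), Mul(Add(-2104122, Mul(-1, 2484454)), Pow(2641877, -1))), -1)) = Mul(Add(16375952, Mul(-8, 7001316), -9843120), Pow(Add(Mul(-3355, Rational(-1, 4347754)), Mul(Add(-2104122, -2484454), Rational(1, 2641877))), -1)) = Mul(Add(16375952, -56010528, -9843120), Pow(Add(Rational(3355, 4347754), Mul(-4588576, Rational(1, 2641877))), -1)) = Mul(-49477696, Pow(Add(Rational(3355, 4347754), Rational(-4588576, 2641877)), -1)) = Mul(-49477696, Pow(Rational(-19941136160969, 11486231294258), -1)) = Mul(-49477696, Rational(-11486231294258, 19941136160969)) = Rational(568312260162983869568, 19941136160969)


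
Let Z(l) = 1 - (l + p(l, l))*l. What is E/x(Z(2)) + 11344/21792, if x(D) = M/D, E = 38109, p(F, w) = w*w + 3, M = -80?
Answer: 441216253/54480 ≈ 8098.7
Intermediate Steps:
p(F, w) = 3 + w² (p(F, w) = w² + 3 = 3 + w²)
Z(l) = 1 - l*(3 + l + l²) (Z(l) = 1 - (l + (3 + l²))*l = 1 - (3 + l + l²)*l = 1 - l*(3 + l + l²))
x(D) = -80/D
E/x(Z(2)) + 11344/21792 = 38109/((-80/(1 - 1*2² - 1*2*(3 + 2²)))) + 11344/21792 = 38109/((-80/(1 - 1*4 - 1*2*(3 + 4)))) + 11344*(1/21792) = 38109/((-80/(1 - 4 - 1*2*7))) + 709/1362 = 38109/((-80/(1 - 4 - 14))) + 709/1362 = 38109/((-80/(-17))) + 709/1362 = 38109/((-80*(-1/17))) + 709/1362 = 38109/(80/17) + 709/1362 = 38109*(17/80) + 709/1362 = 647853/80 + 709/1362 = 441216253/54480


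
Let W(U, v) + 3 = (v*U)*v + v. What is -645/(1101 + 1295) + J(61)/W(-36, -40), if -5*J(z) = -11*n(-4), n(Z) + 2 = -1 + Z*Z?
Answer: -186241303/690563140 ≈ -0.26969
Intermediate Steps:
W(U, v) = -3 + v + U*v**2 (W(U, v) = -3 + ((v*U)*v + v) = -3 + ((U*v)*v + v) = -3 + (U*v**2 + v) = -3 + (v + U*v**2) = -3 + v + U*v**2)
n(Z) = -3 + Z**2 (n(Z) = -2 + (-1 + Z*Z) = -2 + (-1 + Z**2) = -3 + Z**2)
J(z) = 143/5 (J(z) = -(-11)*(-3 + (-4)**2)/5 = -(-11)*(-3 + 16)/5 = -(-11)*13/5 = -1/5*(-143) = 143/5)
-645/(1101 + 1295) + J(61)/W(-36, -40) = -645/(1101 + 1295) + 143/(5*(-3 - 40 - 36*(-40)**2)) = -645/2396 + 143/(5*(-3 - 40 - 36*1600)) = -645*1/2396 + 143/(5*(-3 - 40 - 57600)) = -645/2396 + (143/5)/(-57643) = -645/2396 + (143/5)*(-1/57643) = -645/2396 - 143/288215 = -186241303/690563140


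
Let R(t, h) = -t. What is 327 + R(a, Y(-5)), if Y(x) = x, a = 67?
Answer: 260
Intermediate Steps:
327 + R(a, Y(-5)) = 327 - 1*67 = 327 - 67 = 260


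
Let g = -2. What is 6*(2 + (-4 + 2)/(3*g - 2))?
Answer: 27/2 ≈ 13.500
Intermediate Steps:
6*(2 + (-4 + 2)/(3*g - 2)) = 6*(2 + (-4 + 2)/(3*(-2) - 2)) = 6*(2 - 2/(-6 - 2)) = 6*(2 - 2/(-8)) = 6*(2 - 2*(-1/8)) = 6*(2 + 1/4) = 6*(9/4) = 27/2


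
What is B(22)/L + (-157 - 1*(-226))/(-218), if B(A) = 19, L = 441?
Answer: -26287/96138 ≈ -0.27343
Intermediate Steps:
B(22)/L + (-157 - 1*(-226))/(-218) = 19/441 + (-157 - 1*(-226))/(-218) = 19*(1/441) + (-157 + 226)*(-1/218) = 19/441 + 69*(-1/218) = 19/441 - 69/218 = -26287/96138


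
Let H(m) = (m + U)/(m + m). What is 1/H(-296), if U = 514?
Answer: -296/109 ≈ -2.7156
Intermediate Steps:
H(m) = (514 + m)/(2*m) (H(m) = (m + 514)/(m + m) = (514 + m)/((2*m)) = (514 + m)*(1/(2*m)) = (514 + m)/(2*m))
1/H(-296) = 1/((1/2)*(514 - 296)/(-296)) = 1/((1/2)*(-1/296)*218) = 1/(-109/296) = -296/109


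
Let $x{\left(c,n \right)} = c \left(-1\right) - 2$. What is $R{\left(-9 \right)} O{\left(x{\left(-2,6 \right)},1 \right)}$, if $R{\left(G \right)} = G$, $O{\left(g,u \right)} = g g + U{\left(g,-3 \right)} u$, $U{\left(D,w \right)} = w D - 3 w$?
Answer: $-81$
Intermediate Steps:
$U{\left(D,w \right)} = - 3 w + D w$ ($U{\left(D,w \right)} = D w - 3 w = - 3 w + D w$)
$x{\left(c,n \right)} = -2 - c$ ($x{\left(c,n \right)} = - c - 2 = -2 - c$)
$O{\left(g,u \right)} = g^{2} + u \left(9 - 3 g\right)$ ($O{\left(g,u \right)} = g g + - 3 \left(-3 + g\right) u = g^{2} + \left(9 - 3 g\right) u = g^{2} + u \left(9 - 3 g\right)$)
$R{\left(-9 \right)} O{\left(x{\left(-2,6 \right)},1 \right)} = - 9 \left(\left(-2 - -2\right)^{2} + 3 \cdot 1 \left(3 - \left(-2 - -2\right)\right)\right) = - 9 \left(\left(-2 + 2\right)^{2} + 3 \cdot 1 \left(3 - \left(-2 + 2\right)\right)\right) = - 9 \left(0^{2} + 3 \cdot 1 \left(3 - 0\right)\right) = - 9 \left(0 + 3 \cdot 1 \left(3 + 0\right)\right) = - 9 \left(0 + 3 \cdot 1 \cdot 3\right) = - 9 \left(0 + 9\right) = \left(-9\right) 9 = -81$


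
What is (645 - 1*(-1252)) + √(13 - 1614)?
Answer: 1897 + I*√1601 ≈ 1897.0 + 40.013*I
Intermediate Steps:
(645 - 1*(-1252)) + √(13 - 1614) = (645 + 1252) + √(-1601) = 1897 + I*√1601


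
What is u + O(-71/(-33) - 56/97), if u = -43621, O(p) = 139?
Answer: -43482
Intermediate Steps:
u + O(-71/(-33) - 56/97) = -43621 + 139 = -43482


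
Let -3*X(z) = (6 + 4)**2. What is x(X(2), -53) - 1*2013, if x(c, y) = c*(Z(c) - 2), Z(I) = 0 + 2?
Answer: -2013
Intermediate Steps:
Z(I) = 2
X(z) = -100/3 (X(z) = -(6 + 4)**2/3 = -1/3*10**2 = -1/3*100 = -100/3)
x(c, y) = 0 (x(c, y) = c*(2 - 2) = c*0 = 0)
x(X(2), -53) - 1*2013 = 0 - 1*2013 = 0 - 2013 = -2013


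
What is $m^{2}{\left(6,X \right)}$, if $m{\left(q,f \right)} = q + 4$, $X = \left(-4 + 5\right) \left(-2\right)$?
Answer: $100$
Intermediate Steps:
$X = -2$ ($X = 1 \left(-2\right) = -2$)
$m{\left(q,f \right)} = 4 + q$
$m^{2}{\left(6,X \right)} = \left(4 + 6\right)^{2} = 10^{2} = 100$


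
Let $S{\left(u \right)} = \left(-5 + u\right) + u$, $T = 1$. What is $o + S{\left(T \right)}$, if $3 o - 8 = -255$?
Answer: $- \frac{256}{3} \approx -85.333$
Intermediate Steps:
$o = - \frac{247}{3}$ ($o = \frac{8}{3} + \frac{1}{3} \left(-255\right) = \frac{8}{3} - 85 = - \frac{247}{3} \approx -82.333$)
$S{\left(u \right)} = -5 + 2 u$
$o + S{\left(T \right)} = - \frac{247}{3} + \left(-5 + 2 \cdot 1\right) = - \frac{247}{3} + \left(-5 + 2\right) = - \frac{247}{3} - 3 = - \frac{256}{3}$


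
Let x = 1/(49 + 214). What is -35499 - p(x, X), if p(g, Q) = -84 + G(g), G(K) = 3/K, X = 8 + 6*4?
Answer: -36204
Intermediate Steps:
X = 32 (X = 8 + 24 = 32)
x = 1/263 ≈ 0.0038023
p(g, Q) = -84 + 3/g
-35499 - p(x, X) = -35499 - (-84 + 3/(1/263)) = -35499 - (-84 + 3*263) = -35499 - (-84 + 789) = -35499 - 1*705 = -35499 - 705 = -36204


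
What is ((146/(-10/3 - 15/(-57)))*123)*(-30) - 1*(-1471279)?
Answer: 57636401/35 ≈ 1.6468e+6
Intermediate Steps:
((146/(-10/3 - 15/(-57)))*123)*(-30) - 1*(-1471279) = ((146/(-10*⅓ - 15*(-1/57)))*123)*(-30) + 1471279 = ((146/(-10/3 + 5/19))*123)*(-30) + 1471279 = ((146/(-175/57))*123)*(-30) + 1471279 = ((146*(-57/175))*123)*(-30) + 1471279 = -8322/175*123*(-30) + 1471279 = -1023606/175*(-30) + 1471279 = 6141636/35 + 1471279 = 57636401/35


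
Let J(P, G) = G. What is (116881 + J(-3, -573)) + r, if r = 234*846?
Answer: 314272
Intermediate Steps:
r = 197964
(116881 + J(-3, -573)) + r = (116881 - 573) + 197964 = 116308 + 197964 = 314272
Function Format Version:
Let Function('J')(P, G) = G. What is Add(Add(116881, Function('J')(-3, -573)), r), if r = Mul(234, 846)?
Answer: 314272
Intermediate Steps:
r = 197964
Add(Add(116881, Function('J')(-3, -573)), r) = Add(Add(116881, -573), 197964) = Add(116308, 197964) = 314272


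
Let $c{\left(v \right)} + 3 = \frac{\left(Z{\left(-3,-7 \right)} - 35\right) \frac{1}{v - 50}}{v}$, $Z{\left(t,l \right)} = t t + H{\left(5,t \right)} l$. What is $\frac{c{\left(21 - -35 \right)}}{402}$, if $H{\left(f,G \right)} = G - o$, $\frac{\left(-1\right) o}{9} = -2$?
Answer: $- \frac{887}{135072} \approx -0.0065669$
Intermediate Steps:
$o = 18$ ($o = \left(-9\right) \left(-2\right) = 18$)
$H{\left(f,G \right)} = -18 + G$ ($H{\left(f,G \right)} = G - 18 = -18 + G$)
$Z{\left(t,l \right)} = t^{2} + l \left(-18 + t\right)$ ($Z{\left(t,l \right)} = t t + \left(-18 + t\right) l = t^{2} + l \left(-18 + t\right)$)
$c{\left(v \right)} = -3 + \frac{121}{v \left(-50 + v\right)}$ ($c{\left(v \right)} = -3 + \frac{\left(\left(\left(-3\right)^{2} - 7 \left(-18 - 3\right)\right) - 35\right) \frac{1}{v - 50}}{v} = -3 + \frac{\left(\left(9 - -147\right) - 35\right) \frac{1}{-50 + v}}{v} = -3 + \frac{\left(\left(9 + 147\right) - 35\right) \frac{1}{-50 + v}}{v} = -3 + \frac{\left(156 - 35\right) \frac{1}{-50 + v}}{v} = -3 + \frac{121 \frac{1}{-50 + v}}{v} = -3 + \frac{121}{v \left(-50 + v\right)}$)
$\frac{c{\left(21 - -35 \right)}}{402} = \frac{\frac{1}{21 - -35} \frac{1}{-50 + \left(21 - -35\right)} \left(121 - 3 \left(21 - -35\right)^{2} + 150 \left(21 - -35\right)\right)}{402} = \frac{121 - 3 \left(21 + 35\right)^{2} + 150 \left(21 + 35\right)}{\left(21 + 35\right) \left(-50 + \left(21 + 35\right)\right)} \frac{1}{402} = \frac{121 - 3 \cdot 56^{2} + 150 \cdot 56}{56 \left(-50 + 56\right)} \frac{1}{402} = \frac{121 - 9408 + 8400}{56 \cdot 6} \cdot \frac{1}{402} = \frac{1}{56} \cdot \frac{1}{6} \left(121 - 9408 + 8400\right) \frac{1}{402} = \frac{1}{56} \cdot \frac{1}{6} \left(-887\right) \frac{1}{402} = \left(- \frac{887}{336}\right) \frac{1}{402} = - \frac{887}{135072}$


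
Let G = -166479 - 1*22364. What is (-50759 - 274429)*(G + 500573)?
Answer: -101370855240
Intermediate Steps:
G = -188843 (G = -166479 - 22364 = -188843)
(-50759 - 274429)*(G + 500573) = (-50759 - 274429)*(-188843 + 500573) = -325188*311730 = -101370855240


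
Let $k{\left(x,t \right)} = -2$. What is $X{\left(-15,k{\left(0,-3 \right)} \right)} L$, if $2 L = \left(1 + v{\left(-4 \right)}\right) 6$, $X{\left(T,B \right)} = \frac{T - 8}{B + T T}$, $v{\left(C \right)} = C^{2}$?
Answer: $- \frac{1173}{223} \approx -5.2601$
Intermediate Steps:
$X{\left(T,B \right)} = \frac{-8 + T}{B + T^{2}}$
$L = 51$ ($L = \frac{\left(1 + \left(-4\right)^{2}\right) 6}{2} = \frac{\left(1 + 16\right) 6}{2} = \frac{17 \cdot 6}{2} = \frac{1}{2} \cdot 102 = 51$)
$X{\left(-15,k{\left(0,-3 \right)} \right)} L = \frac{-8 - 15}{-2 + \left(-15\right)^{2}} \cdot 51 = \frac{1}{-2 + 225} \left(-23\right) 51 = \frac{1}{223} \left(-23\right) 51 = \left(- \frac{23}{223}\right) 51 = - \frac{1173}{223}$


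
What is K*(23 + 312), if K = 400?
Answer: 134000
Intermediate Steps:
K*(23 + 312) = 400*(23 + 312) = 400*335 = 134000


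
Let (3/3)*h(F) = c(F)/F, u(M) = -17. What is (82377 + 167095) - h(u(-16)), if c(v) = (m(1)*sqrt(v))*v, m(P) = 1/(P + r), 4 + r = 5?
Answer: 249472 - I*sqrt(17)/2 ≈ 2.4947e+5 - 2.0616*I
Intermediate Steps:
r = 1 (r = -4 + 5 = 1)
m(P) = 1/(1 + P) (m(P) = 1/(P + 1) = 1/(1 + P))
c(v) = v**(3/2)/2 (c(v) = (sqrt(v)/(1 + 1))*v = (sqrt(v)/2)*v = v**(3/2)/2)
h(F) = sqrt(F)/2 (h(F) = (F**(3/2)/2)/F = sqrt(F)/2)
(82377 + 167095) - h(u(-16)) = (82377 + 167095) - sqrt(-17)/2 = 249472 - I*sqrt(17)/2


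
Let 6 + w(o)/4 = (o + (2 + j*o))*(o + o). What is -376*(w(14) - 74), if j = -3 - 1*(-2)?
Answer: -47376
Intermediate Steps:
j = -1 (j = -3 + 2 = -1)
w(o) = -24 + 16*o (w(o) = -24 + 4*((o + (2 - o))*(o + o)) = -24 + 4*(2*(2*o)) = -24 + 4*(4*o) = -24 + 16*o)
-376*(w(14) - 74) = -376*((-24 + 16*14) - 74) = -376*((-24 + 224) - 74) = -376*(200 - 74) = -376*126 = -47376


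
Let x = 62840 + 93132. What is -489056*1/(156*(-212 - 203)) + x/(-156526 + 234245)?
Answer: 12026642636/1257882015 ≈ 9.5610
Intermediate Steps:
x = 155972
-489056*1/(156*(-212 - 203)) + x/(-156526 + 234245) = -489056*1/(156*(-212 - 203)) + 155972/(-156526 + 234245) = -489056/(156*(-415)) + 155972/77719 = -489056/(-64740) + 155972*(1/77719) = -489056*(-1/64740) + 155972/77719 = 122264/16185 + 155972/77719 = 12026642636/1257882015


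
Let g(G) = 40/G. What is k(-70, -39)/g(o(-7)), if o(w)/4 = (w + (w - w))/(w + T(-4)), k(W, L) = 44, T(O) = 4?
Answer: 154/15 ≈ 10.267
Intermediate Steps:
o(w) = 4*w/(4 + w) (o(w) = 4*((w + (w - w))/(w + 4)) = 4*((w + 0)/(4 + w)) = 4*(w/(4 + w)) = 4*w/(4 + w))
k(-70, -39)/g(o(-7)) = 44/((40/((4*(-7)/(4 - 7))))) = 44/((40/((4*(-7)/(-3))))) = 44/((40/((4*(-7)*(-1/3))))) = 44/((40/(28/3))) = 44/((40*(3/28))) = 44/(30/7) = 44*(7/30) = 154/15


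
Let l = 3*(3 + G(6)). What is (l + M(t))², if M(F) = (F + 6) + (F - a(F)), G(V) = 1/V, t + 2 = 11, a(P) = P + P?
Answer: 961/4 ≈ 240.25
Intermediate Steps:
a(P) = 2*P
t = 9 (t = -2 + 11 = 9)
M(F) = 6 (M(F) = (F + 6) + (F - 2*F) = (6 + F) + (F - 2*F) = (6 + F) - F = 6)
l = 19/2 (l = 3*(3 + 1/6) = 3*(3 + ⅙) = 3*(19/6) = 19/2 ≈ 9.5000)
(l + M(t))² = (19/2 + 6)² = (31/2)² = 961/4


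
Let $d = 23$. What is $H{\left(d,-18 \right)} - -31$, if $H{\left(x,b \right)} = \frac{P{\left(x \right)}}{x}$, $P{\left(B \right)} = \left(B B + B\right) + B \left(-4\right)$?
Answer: $51$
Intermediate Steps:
$P{\left(B \right)} = B^{2} - 3 B$ ($P{\left(B \right)} = \left(B^{2} + B\right) - 4 B = \left(B + B^{2}\right) - 4 B = B^{2} - 3 B$)
$H{\left(x,b \right)} = -3 + x$ ($H{\left(x,b \right)} = \frac{x \left(-3 + x\right)}{x} = -3 + x$)
$H{\left(d,-18 \right)} - -31 = \left(-3 + 23\right) - -31 = 20 + 31 = 51$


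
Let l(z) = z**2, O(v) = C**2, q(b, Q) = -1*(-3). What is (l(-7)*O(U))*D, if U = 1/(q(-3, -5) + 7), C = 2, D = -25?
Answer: -4900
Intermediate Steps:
q(b, Q) = 3
U = 1/10 (U = 1/(3 + 7) = 1/10 ≈ 0.10000)
O(v) = 4 (O(v) = 2**2 = 4)
(l(-7)*O(U))*D = ((-7)**2*4)*(-25) = (49*4)*(-25) = 196*(-25) = -4900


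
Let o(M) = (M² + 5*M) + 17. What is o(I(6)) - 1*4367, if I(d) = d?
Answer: -4284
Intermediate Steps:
o(M) = 17 + M² + 5*M
o(I(6)) - 1*4367 = (17 + 6² + 5*6) - 1*4367 = (17 + 36 + 30) - 4367 = 83 - 4367 = -4284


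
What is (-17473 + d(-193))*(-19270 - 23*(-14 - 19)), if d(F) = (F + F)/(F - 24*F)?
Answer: 7439219191/23 ≈ 3.2344e+8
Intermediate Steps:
d(F) = -2/23 (d(F) = (2*F)/((-23*F)) = (2*F)*(-1/(23*F)) = -2/23)
(-17473 + d(-193))*(-19270 - 23*(-14 - 19)) = (-17473 - 2/23)*(-19270 - 23*(-14 - 19)) = -401881*(-19270 - 23*(-33))/23 = -401881*(-19270 + 759)/23 = -401881/23*(-18511) = 7439219191/23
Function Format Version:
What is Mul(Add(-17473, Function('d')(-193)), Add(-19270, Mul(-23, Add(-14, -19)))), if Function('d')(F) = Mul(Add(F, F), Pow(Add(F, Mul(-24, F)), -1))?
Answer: Rational(7439219191, 23) ≈ 3.2344e+8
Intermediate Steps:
Function('d')(F) = Rational(-2, 23) (Function('d')(F) = Mul(Mul(2, F), Pow(Mul(-23, F), -1)) = Mul(Mul(2, F), Mul(Rational(-1, 23), Pow(F, -1))) = Rational(-2, 23))
Mul(Add(-17473, Function('d')(-193)), Add(-19270, Mul(-23, Add(-14, -19)))) = Mul(Add(-17473, Rational(-2, 23)), Add(-19270, Mul(-23, Add(-14, -19)))) = Mul(Rational(-401881, 23), Add(-19270, Mul(-23, -33))) = Mul(Rational(-401881, 23), Add(-19270, 759)) = Mul(Rational(-401881, 23), -18511) = Rational(7439219191, 23)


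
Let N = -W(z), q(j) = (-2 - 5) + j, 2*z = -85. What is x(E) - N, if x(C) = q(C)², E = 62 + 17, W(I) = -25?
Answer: 5159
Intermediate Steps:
z = -85/2 (z = (½)*(-85) = -85/2 ≈ -42.500)
q(j) = -7 + j
E = 79
x(C) = (-7 + C)²
N = 25 (N = -1*(-25) = 25)
x(E) - N = (-7 + 79)² - 1*25 = 72² - 25 = 5184 - 25 = 5159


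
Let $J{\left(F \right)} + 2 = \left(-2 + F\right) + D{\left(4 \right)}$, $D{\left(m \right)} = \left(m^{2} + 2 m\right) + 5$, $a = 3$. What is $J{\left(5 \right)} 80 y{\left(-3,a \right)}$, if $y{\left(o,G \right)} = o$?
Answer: $-7200$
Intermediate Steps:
$D{\left(m \right)} = 5 + m^{2} + 2 m$
$J{\left(F \right)} = 25 + F$ ($J{\left(F \right)} = -2 + \left(\left(-2 + F\right) + \left(5 + 4^{2} + 2 \cdot 4\right)\right) = -2 + \left(\left(-2 + F\right) + \left(5 + 16 + 8\right)\right) = -2 + \left(\left(-2 + F\right) + 29\right) = -2 + \left(27 + F\right) = 25 + F$)
$J{\left(5 \right)} 80 y{\left(-3,a \right)} = \left(25 + 5\right) 80 \left(-3\right) = 30 \cdot 80 \left(-3\right) = 2400 \left(-3\right) = -7200$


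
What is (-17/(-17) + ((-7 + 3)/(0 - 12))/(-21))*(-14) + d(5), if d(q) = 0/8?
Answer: -124/9 ≈ -13.778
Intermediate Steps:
d(q) = 0 (d(q) = 0*(⅛) = 0)
(-17/(-17) + ((-7 + 3)/(0 - 12))/(-21))*(-14) + d(5) = (-17/(-17) + ((-7 + 3)/(0 - 12))/(-21))*(-14) + 0 = (-17*(-1/17) - 4/(-12)*(-1/21))*(-14) + 0 = (1 - 4*(-1/12)*(-1/21))*(-14) + 0 = (1 + (⅓)*(-1/21))*(-14) + 0 = (1 - 1/63)*(-14) + 0 = (62/63)*(-14) + 0 = -124/9 + 0 = -124/9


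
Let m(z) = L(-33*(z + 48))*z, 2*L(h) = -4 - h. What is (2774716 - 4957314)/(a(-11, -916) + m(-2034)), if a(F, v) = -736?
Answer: -1091299/33327739 ≈ -0.032744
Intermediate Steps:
L(h) = -2 - h/2 (L(h) = (-4 - h)/2 = -2 - h/2)
m(z) = z*(790 + 33*z/2) (m(z) = (-2 - (-33)*(z + 48)/2)*z = (-2 - (-33)*(48 + z)/2)*z = (-2 - (-1584 - 33*z)/2)*z = (-2 + (792 + 33*z/2))*z = (790 + 33*z/2)*z = z*(790 + 33*z/2))
(2774716 - 4957314)/(a(-11, -916) + m(-2034)) = (2774716 - 4957314)/(-736 + (½)*(-2034)*(1580 + 33*(-2034))) = -2182598/(-736 + (½)*(-2034)*(1580 - 67122)) = -2182598/(-736 + (½)*(-2034)*(-65542)) = -2182598/(-736 + 66656214) = -2182598/66655478 = -2182598*1/66655478 = -1091299/33327739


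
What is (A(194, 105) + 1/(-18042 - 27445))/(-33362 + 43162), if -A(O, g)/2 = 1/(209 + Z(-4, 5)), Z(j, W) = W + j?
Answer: -5699/5850765375 ≈ -9.7406e-7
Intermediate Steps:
A(O, g) = -1/105 (A(O, g) = -2/(209 + (5 - 4)) = -2/(209 + 1) = -2/210 = -2*1/210 = -1/105)
(A(194, 105) + 1/(-18042 - 27445))/(-33362 + 43162) = (-1/105 + 1/(-18042 - 27445))/(-33362 + 43162) = (-1/105 + 1/(-45487))/9800 = (-1/105 - 1/45487)*(1/9800) = -45592/4776135*1/9800 = -5699/5850765375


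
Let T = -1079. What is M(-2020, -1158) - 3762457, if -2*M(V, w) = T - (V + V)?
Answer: -7527875/2 ≈ -3.7639e+6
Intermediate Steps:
M(V, w) = 1079/2 + V (M(V, w) = -(-1079 - (V + V))/2 = -(-1079 - 2*V)/2 = 1079/2 + V)
M(-2020, -1158) - 3762457 = (1079/2 - 2020) - 3762457 = -2961/2 - 3762457 = -7527875/2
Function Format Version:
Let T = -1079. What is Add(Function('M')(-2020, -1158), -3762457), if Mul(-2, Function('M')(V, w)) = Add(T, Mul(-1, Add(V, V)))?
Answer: Rational(-7527875, 2) ≈ -3.7639e+6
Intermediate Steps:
Function('M')(V, w) = Add(Rational(1079, 2), V) (Function('M')(V, w) = Mul(Rational(-1, 2), Add(-1079, Mul(-1, Add(V, V)))) = Mul(Rational(-1, 2), Add(-1079, Mul(-1, Mul(2, V)))) = Mul(Rational(-1, 2), Add(-1079, Mul(-2, V))) = Add(Rational(1079, 2), V))
Add(Function('M')(-2020, -1158), -3762457) = Add(Add(Rational(1079, 2), -2020), -3762457) = Add(Rational(-2961, 2), -3762457) = Rational(-7527875, 2)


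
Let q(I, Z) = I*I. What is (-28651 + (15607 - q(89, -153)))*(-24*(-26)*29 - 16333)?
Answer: -36961295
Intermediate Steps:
q(I, Z) = I**2
(-28651 + (15607 - q(89, -153)))*(-24*(-26)*29 - 16333) = (-28651 + (15607 - 1*89**2))*(-24*(-26)*29 - 16333) = (-28651 + (15607 - 1*7921))*(624*29 - 16333) = (-28651 + (15607 - 7921))*(18096 - 16333) = (-28651 + 7686)*1763 = -20965*1763 = -36961295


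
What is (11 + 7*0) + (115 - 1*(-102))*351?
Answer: 76178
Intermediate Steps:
(11 + 7*0) + (115 - 1*(-102))*351 = (11 + 0) + (115 + 102)*351 = 11 + 217*351 = 11 + 76167 = 76178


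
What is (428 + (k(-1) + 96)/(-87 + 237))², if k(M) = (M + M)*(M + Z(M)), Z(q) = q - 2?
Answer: 1033751104/5625 ≈ 1.8378e+5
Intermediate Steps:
Z(q) = -2 + q
k(M) = 2*M*(-2 + 2*M) (k(M) = (M + M)*(M + (-2 + M)) = (2*M)*(-2 + 2*M) = 2*M*(-2 + 2*M))
(428 + (k(-1) + 96)/(-87 + 237))² = (428 + (4*(-1)*(-1 - 1) + 96)/(-87 + 237))² = (428 + (4*(-1)*(-2) + 96)/150)² = (428 + (8 + 96)*(1/150))² = (428 + 104*(1/150))² = (428 + 52/75)² = (32152/75)² = 1033751104/5625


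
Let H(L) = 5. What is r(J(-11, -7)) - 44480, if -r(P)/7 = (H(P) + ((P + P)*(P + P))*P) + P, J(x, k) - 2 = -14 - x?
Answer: -44480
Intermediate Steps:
J(x, k) = -12 - x (J(x, k) = 2 + (-14 - x) = -12 - x)
r(P) = -35 - 28*P³ - 7*P (r(P) = -7*((5 + ((P + P)*(P + P))*P) + P) = -7*((5 + ((2*P)*(2*P))*P) + P) = -7*((5 + (4*P²)*P) + P) = -7*((5 + 4*P³) + P) = -7*(5 + P + 4*P³) = -35 - 28*P³ - 7*P)
r(J(-11, -7)) - 44480 = (-35 - 28*(-12 - 1*(-11))³ - 7*(-12 - 1*(-11))) - 44480 = (-35 - 28*(-12 + 11)³ - 7*(-12 + 11)) - 44480 = (-35 - 28*(-1)³ - 7*(-1)) - 44480 = (-35 - 28*(-1) + 7) - 44480 = (-35 + 28 + 7) - 44480 = 0 - 44480 = -44480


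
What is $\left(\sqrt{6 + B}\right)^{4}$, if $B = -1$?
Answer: $25$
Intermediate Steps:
$\left(\sqrt{6 + B}\right)^{4} = \left(\sqrt{6 - 1}\right)^{4} = \left(\sqrt{5}\right)^{4} = 25$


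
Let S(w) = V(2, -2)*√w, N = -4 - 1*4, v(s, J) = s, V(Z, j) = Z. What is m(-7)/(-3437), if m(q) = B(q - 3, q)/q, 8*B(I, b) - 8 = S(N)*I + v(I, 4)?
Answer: -1/96236 - 5*I*√2/24059 ≈ -1.0391e-5 - 0.00029391*I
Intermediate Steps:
N = -8 (N = -4 - 4 = -8)
S(w) = 2*√w
B(I, b) = 1 + I/8 + I*I*√2/2 (B(I, b) = 1 + ((2*√(-8))*I + I)/8 = 1 + ((2*(2*I*√2))*I + I)/8 = 1 + ((4*I*√2)*I + I)/8 = 1 + (4*I*I*√2 + I)/8 = 1 + (I + 4*I*I*√2)/8 = 1 + (I/8 + I*I*√2/2) = 1 + I/8 + I*I*√2/2)
m(q) = (5/8 + q/8 + I*√2*(-3 + q)/2)/q (m(q) = (1 + (q - 3)/8 + I*(q - 3)*√2/2)/q = (1 + (-3 + q)/8 + I*(-3 + q)*√2/2)/q = (1 + (-3/8 + q/8) + I*√2*(-3 + q)/2)/q = (5/8 + q/8 + I*√2*(-3 + q)/2)/q)
m(-7)/(-3437) = ((⅛)*(5 - 7 + 4*I*√2*(-3 - 7))/(-7))/(-3437) = ((⅛)*(-⅐)*(5 - 7 + 4*I*√2*(-10)))*(-1/3437) = ((⅛)*(-⅐)*(5 - 7 - 40*I*√2))*(-1/3437) = ((⅛)*(-⅐)*(-2 - 40*I*√2))*(-1/3437) = (1/28 + 5*I*√2/7)*(-1/3437) = -1/96236 - 5*I*√2/24059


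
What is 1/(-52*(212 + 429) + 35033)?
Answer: 1/1701 ≈ 0.00058789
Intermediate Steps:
1/(-52*(212 + 429) + 35033) = 1/(-52*641 + 35033) = 1/(-33332 + 35033) = 1/1701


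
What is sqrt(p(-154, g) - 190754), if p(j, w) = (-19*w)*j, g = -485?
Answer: 2*I*sqrt(402466) ≈ 1268.8*I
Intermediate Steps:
p(j, w) = -19*j*w
sqrt(p(-154, g) - 190754) = sqrt(-19*(-154)*(-485) - 190754) = sqrt(-1419110 - 190754) = sqrt(-1609864) = 2*I*sqrt(402466)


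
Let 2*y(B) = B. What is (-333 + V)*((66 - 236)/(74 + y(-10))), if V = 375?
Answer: -2380/23 ≈ -103.48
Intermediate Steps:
y(B) = B/2
(-333 + V)*((66 - 236)/(74 + y(-10))) = (-333 + 375)*((66 - 236)/(74 + (½)*(-10))) = 42*(-170/(74 - 5)) = 42*(-170/69) = -2380/23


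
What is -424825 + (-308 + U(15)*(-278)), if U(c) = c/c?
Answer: -425411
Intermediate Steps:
U(c) = 1
-424825 + (-308 + U(15)*(-278)) = -424825 + (-308 + 1*(-278)) = -424825 + (-308 - 278) = -424825 - 586 = -425411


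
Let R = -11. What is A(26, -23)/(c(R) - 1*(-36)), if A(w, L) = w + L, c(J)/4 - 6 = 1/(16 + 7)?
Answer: 69/1384 ≈ 0.049855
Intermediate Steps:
c(J) = 556/23 (c(J) = 24 + 4/(16 + 7) = 24 + 4/23 = 556/23)
A(w, L) = L + w
A(26, -23)/(c(R) - 1*(-36)) = (-23 + 26)/(556/23 - 1*(-36)) = 3/(556/23 + 36) = 3/(1384/23) = 3*(23/1384) = 69/1384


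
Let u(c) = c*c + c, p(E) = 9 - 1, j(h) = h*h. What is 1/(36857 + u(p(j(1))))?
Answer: 1/36929 ≈ 2.7079e-5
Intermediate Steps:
j(h) = h²
p(E) = 8
u(c) = c + c² (u(c) = c² + c = c + c²)
1/(36857 + u(p(j(1)))) = 1/(36857 + 8*(1 + 8)) = 1/(36857 + 8*9) = 1/(36857 + 72) = 1/36929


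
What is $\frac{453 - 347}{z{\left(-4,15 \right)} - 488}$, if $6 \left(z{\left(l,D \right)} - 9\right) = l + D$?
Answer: $- \frac{636}{2863} \approx -0.22214$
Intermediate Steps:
$z{\left(l,D \right)} = 9 + \frac{D}{6} + \frac{l}{6}$ ($z{\left(l,D \right)} = 9 + \frac{l + D}{6} = 9 + \frac{D + l}{6} = 9 + \left(\frac{D}{6} + \frac{l}{6}\right) = 9 + \frac{D}{6} + \frac{l}{6}$)
$\frac{453 - 347}{z{\left(-4,15 \right)} - 488} = \frac{453 - 347}{\left(9 + \frac{1}{6} \cdot 15 + \frac{1}{6} \left(-4\right)\right) - 488} = \frac{106}{\left(9 + \frac{5}{2} - \frac{2}{3}\right) - 488} = \frac{106}{\frac{65}{6} - 488} = \frac{106}{- \frac{2863}{6}} = 106 \left(- \frac{6}{2863}\right) = - \frac{636}{2863}$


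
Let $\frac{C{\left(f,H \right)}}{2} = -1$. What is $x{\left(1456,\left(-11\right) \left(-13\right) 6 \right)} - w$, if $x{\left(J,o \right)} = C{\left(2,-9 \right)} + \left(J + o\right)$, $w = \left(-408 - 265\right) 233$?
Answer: $159121$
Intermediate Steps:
$w = -156809$ ($w = \left(-673\right) 233 = -156809$)
$C{\left(f,H \right)} = -2$ ($C{\left(f,H \right)} = 2 \left(-1\right) = -2$)
$x{\left(J,o \right)} = -2 + J + o$ ($x{\left(J,o \right)} = -2 + \left(J + o\right) = -2 + J + o$)
$x{\left(1456,\left(-11\right) \left(-13\right) 6 \right)} - w = \left(-2 + 1456 + \left(-11\right) \left(-13\right) 6\right) - -156809 = \left(-2 + 1456 + 143 \cdot 6\right) + 156809 = \left(-2 + 1456 + 858\right) + 156809 = 2312 + 156809 = 159121$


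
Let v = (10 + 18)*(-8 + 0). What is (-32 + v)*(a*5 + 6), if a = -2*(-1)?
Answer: -4096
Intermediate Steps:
v = -224 (v = 28*(-8) = -224)
a = 2
(-32 + v)*(a*5 + 6) = (-32 - 224)*(2*5 + 6) = -256*(10 + 6) = -256*16 = -4096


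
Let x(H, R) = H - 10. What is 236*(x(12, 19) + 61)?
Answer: 14868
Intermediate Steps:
x(H, R) = -10 + H
236*(x(12, 19) + 61) = 236*((-10 + 12) + 61) = 236*(2 + 61) = 236*63 = 14868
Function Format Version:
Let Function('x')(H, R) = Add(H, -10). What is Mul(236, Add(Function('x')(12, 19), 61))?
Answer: 14868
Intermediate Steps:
Function('x')(H, R) = Add(-10, H)
Mul(236, Add(Function('x')(12, 19), 61)) = Mul(236, Add(Add(-10, 12), 61)) = Mul(236, Add(2, 61)) = Mul(236, 63) = 14868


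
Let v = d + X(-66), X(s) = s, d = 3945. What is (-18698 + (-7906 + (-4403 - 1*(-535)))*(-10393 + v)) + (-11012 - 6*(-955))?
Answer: 76671856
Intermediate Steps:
v = 3879 (v = 3945 - 66 = 3879)
(-18698 + (-7906 + (-4403 - 1*(-535)))*(-10393 + v)) + (-11012 - 6*(-955)) = (-18698 + (-7906 + (-4403 - 1*(-535)))*(-10393 + 3879)) + (-11012 - 6*(-955)) = (-18698 + (-7906 + (-4403 + 535))*(-6514)) + (-11012 - 1*(-5730)) = (-18698 + (-7906 - 3868)*(-6514)) + (-11012 + 5730) = (-18698 - 11774*(-6514)) - 5282 = (-18698 + 76695836) - 5282 = 76677138 - 5282 = 76671856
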